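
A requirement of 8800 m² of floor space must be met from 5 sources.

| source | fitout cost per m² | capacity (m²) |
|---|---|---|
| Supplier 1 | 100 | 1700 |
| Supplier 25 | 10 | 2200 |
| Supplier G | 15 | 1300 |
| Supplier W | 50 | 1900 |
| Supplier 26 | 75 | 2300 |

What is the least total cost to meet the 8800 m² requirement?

Cheapest first:
Supplier 25 at 10: take all 2200 m² → 6600 still needed.
Take 1300 from Supplier G at 15 → need 5300 more.
Take 1900 from Supplier W at 50 → need 3400 more.
Supplier 26 at 75: take all 2300 m² → 1100 still needed.
Supplier 1 (100): take the remaining 1100 → done.
Cost = 2200×10 + 1300×15 + 1900×50 + 2300×75 + 1100×100 = 419000.

419000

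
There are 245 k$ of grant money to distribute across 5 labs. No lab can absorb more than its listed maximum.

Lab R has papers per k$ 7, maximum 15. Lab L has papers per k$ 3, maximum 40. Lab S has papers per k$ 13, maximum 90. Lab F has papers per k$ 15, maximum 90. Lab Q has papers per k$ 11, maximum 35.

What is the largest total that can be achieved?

Highest papers per k$ first: Lab F 15 > Lab S 13 > Lab Q 11 > Lab R 7 > Lab L 3.
Lab F takes 90 to reach its cap of 90 ; 155 left.
Lab S takes 90 to reach its cap of 90 ; 65 left.
Lab Q takes 35 to reach its cap of 35 ; 30 left.
Lab R takes 15 to reach its cap of 15 ; 15 left.
Only 15 left; Lab L takes them to reach 15.
Total = 7×15 + 3×15 + 13×90 + 15×90 + 11×35 = 3055.

3055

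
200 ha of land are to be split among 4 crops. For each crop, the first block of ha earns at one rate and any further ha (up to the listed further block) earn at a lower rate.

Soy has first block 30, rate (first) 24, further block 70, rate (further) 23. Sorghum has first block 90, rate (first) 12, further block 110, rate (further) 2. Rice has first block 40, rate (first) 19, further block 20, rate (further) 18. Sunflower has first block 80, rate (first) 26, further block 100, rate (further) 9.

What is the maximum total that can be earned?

Order all 8 blocks by rate: Sunflower/T1 26 > Soy/T1 24 > Soy/T2 23 > Rice/T1 19 > Rice/T2 18 > Sorghum/T1 12 > Sunflower/T2 9 > Sorghum/T2 2.
Sunflower/T1 (26): +80 ; 120 left.
Soy/T1 (24): +30 ; 90 left.
Soy/T2 (23): +70 ; 20 left.
Rice/T1: +20 of 40 at 19; pool empty.
Total = 26×80 + 24×30 + 23×70 + 19×20 = 4790.

4790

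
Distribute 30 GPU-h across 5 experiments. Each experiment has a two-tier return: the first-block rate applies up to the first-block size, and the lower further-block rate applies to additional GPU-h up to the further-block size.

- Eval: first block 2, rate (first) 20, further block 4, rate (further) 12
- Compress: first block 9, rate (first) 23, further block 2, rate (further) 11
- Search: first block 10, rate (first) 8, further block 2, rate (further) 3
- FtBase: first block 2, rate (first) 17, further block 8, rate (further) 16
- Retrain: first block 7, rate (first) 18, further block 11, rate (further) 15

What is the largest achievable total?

565

Rank every tier by rate: Compress/first 23 > Eval/first 20 > Retrain/first 18 > FtBase/first 17 > FtBase/second 16 > Retrain/second 15 > Eval/second 12 > Compress/second 11 > Search/first 8 > Search/second 3.
Compress first at 23: fill all 9 → 21 left.
Fill Eval first block (2 at 20) → 19 left.
Retrain/first (18): +7 → 12 left.
FtBase/first (17): +2 → 10 left.
Fill FtBase second block (8 at 16) → 2 left.
Retrain/second: +2 of 11 at 15; pool empty.
Total = 23×9 + 20×2 + 18×7 + 17×2 + 16×8 + 15×2 = 565.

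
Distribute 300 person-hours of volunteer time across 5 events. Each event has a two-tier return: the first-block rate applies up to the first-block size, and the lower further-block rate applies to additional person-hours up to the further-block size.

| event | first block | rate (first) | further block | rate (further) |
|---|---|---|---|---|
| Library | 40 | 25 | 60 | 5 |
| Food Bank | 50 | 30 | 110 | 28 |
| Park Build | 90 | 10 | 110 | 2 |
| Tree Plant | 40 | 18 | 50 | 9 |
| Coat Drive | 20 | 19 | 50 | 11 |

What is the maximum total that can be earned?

7120

Treat each block as its own option and order by rate: Food Bank/T1 30 > Food Bank/T2 28 > Library/T1 25 > Coat Drive/T1 19 > Tree Plant/T1 18 > Coat Drive/T2 11 > Park Build/T1 10 > Tree Plant/T2 9 > Library/T2 5 > Park Build/T2 2.
Fill Food Bank T1 block (50 at 30) ; 250 left.
Food Bank T2 at 28: fill all 110 ; 140 left.
Library/T1 (25): +40 ; 100 left.
Coat Drive T1 at 19: fill all 20 ; 80 left.
Tree Plant/T1 (18): +40 ; 40 left.
40 remain; put them into Coat Drive T2 at 11.
Total = 30×50 + 28×110 + 25×40 + 19×20 + 18×40 + 11×40 = 7120.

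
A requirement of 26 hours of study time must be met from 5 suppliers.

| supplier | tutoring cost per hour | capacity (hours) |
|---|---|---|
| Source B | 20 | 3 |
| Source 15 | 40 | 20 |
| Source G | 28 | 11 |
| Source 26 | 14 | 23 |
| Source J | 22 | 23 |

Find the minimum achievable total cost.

382

Cheapest first:
Source 26 (14): use full 23 — 3 hours to go.
Source B (20): use full 3 — 0 hours to go.
Source J, Source G, Source 15: unused.
Cost = 23×14 + 3×20 = 382.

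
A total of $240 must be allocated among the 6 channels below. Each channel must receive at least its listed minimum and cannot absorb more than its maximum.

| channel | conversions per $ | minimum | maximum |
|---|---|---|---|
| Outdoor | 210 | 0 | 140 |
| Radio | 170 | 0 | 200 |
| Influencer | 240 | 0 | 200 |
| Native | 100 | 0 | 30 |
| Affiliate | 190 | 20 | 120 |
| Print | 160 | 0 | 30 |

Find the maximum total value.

Meeting every minimum uses 0+0+0+0+20+0 = 20 $, leaving 220.
Order the channels by conversions per $: Influencer 240 > Outdoor 210 > Affiliate 190 > Radio 170 > Print 160 > Native 100.
Influencer: +200 to 200 (cap) ; 20 left.
Only 20 left; Outdoor takes them to reach 20.
Total = 210×20 + 240×200 + 190×20 = 56000.

56000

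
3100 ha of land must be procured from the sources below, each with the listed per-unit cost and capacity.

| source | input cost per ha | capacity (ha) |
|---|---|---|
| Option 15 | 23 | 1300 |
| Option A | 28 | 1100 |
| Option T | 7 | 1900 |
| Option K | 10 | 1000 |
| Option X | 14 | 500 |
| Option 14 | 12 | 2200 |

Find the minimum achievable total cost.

Use sources in increasing cost order.
Option T at 7: take all 1900 ha ; 1200 still needed.
Take 1000 from Option K at 10 ; need 200 more.
Take 200 from Option 14 at 12 to finish.
Option X, Option 15, Option A: unused.
Cost = 1900×7 + 1000×10 + 200×12 = 25700.

25700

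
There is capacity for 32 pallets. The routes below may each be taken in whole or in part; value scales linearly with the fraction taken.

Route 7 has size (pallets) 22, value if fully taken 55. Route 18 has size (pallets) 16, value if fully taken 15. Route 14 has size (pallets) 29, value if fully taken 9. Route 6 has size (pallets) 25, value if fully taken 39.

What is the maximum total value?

70.6

Rank by value-to-size ratio: Route 7 55/22≈2.5, Route 6 39/25≈1.56, Route 18 15/16≈0.938, Route 14 9/29≈0.31.
All 22 pallets of Route 7 fit (value 55) ; 10 remain.
Fill the last 10 pallets with part of Route 6: 10/25 of it earns 15.6.
Total value = 70.6.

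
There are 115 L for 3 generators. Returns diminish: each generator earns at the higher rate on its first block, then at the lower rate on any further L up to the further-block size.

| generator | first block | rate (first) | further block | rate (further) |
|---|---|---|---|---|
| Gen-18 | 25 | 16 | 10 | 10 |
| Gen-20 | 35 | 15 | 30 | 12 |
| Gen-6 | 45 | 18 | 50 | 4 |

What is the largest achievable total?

Treat each block as its own option and order by rate: Gen-6/tier1 18 > Gen-18/tier1 16 > Gen-20/tier1 15 > Gen-20/tier2 12 > Gen-18/tier2 10 > Gen-6/tier2 4.
Gen-6 tier1 at 18: fill all 45 → 70 left.
Fill Gen-18 tier1 block (25 at 16) → 45 left.
Gen-20 tier1 at 15: fill all 35 → 10 left.
10 remain; put them into Gen-20 tier2 at 12.
Total = 18×45 + 16×25 + 15×35 + 12×10 = 1855.

1855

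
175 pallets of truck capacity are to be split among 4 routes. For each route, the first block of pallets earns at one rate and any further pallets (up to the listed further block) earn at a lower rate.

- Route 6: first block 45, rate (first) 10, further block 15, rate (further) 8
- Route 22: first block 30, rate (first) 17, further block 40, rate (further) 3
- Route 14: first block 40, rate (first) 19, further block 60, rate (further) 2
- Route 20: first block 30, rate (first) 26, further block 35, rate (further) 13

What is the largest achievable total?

2905

Order all 8 blocks by rate: Route 20/T1 26 > Route 14/T1 19 > Route 22/T1 17 > Route 20/T2 13 > Route 6/T1 10 > Route 6/T2 8 > Route 22/T2 3 > Route 14/T2 2.
Route 20 T1 at 26: fill all 30 → 145 left.
Fill Route 14 T1 block (40 at 19) → 105 left.
Fill Route 22 T1 block (30 at 17) → 75 left.
Route 20 T2 at 13: fill all 35 → 40 left.
40 remain; put them into Route 6 T1 at 10.
Total = 26×30 + 19×40 + 17×30 + 13×35 + 10×40 = 2905.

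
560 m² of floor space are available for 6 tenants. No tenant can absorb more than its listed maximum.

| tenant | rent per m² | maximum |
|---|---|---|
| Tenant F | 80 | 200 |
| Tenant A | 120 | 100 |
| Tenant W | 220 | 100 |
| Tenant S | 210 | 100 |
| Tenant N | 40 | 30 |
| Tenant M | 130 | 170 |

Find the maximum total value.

Rank by rent per m²: Tenant W 220 > Tenant S 210 > Tenant M 130 > Tenant A 120 > Tenant F 80 > Tenant N 40.
Tenant W: +100 to 100 (cap) — 460 left.
Tenant S: +100 to 100 (cap) — 360 left.
Tenant M takes 170 to reach its cap of 170 — 190 left.
Tenant A: +100 to 100 (cap) — 90 left.
Tenant F has room for 200 but only 90 remain, so it gets 90.
Total = 80×90 + 120×100 + 220×100 + 210×100 + 130×170 = 84300.

84300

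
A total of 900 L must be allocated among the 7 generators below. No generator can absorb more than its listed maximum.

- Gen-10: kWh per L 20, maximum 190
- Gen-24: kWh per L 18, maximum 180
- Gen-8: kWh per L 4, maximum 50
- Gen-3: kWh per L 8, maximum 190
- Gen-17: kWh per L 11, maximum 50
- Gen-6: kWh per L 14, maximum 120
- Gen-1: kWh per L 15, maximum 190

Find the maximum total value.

13480

Highest kWh per L first: Gen-10 20 > Gen-24 18 > Gen-1 15 > Gen-6 14 > Gen-17 11 > Gen-3 8 > Gen-8 4.
Give Gen-10 190 to hit its cap of 190 → 710 left.
Gen-24: +180 to 180 (cap) → 530 left.
Gen-1: +190 to 190 (cap) → 340 left.
Give Gen-6 120 to hit its cap of 120 → 220 left.
Give Gen-17 50 to hit its cap of 50 → 170 left.
Only 170 left; Gen-3 takes them to reach 170.
Total = 20×190 + 18×180 + 8×170 + 11×50 + 14×120 + 15×190 = 13480.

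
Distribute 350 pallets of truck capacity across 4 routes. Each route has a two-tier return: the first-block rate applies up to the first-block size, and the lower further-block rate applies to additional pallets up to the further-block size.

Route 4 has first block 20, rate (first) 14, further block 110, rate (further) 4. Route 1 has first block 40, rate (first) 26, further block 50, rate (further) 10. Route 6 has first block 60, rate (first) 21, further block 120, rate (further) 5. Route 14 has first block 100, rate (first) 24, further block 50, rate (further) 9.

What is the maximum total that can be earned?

6080

Order all 8 blocks by rate: Route 1/first 26 > Route 14/first 24 > Route 6/first 21 > Route 4/first 14 > Route 1/second 10 > Route 14/second 9 > Route 6/second 5 > Route 4/second 4.
Route 1 first at 26: fill all 40 ; 310 left.
Route 14 first at 24: fill all 100 ; 210 left.
Route 6/first (21): +60 ; 150 left.
Route 4 first at 14: fill all 20 ; 130 left.
Fill Route 1 second block (50 at 10) ; 80 left.
Fill Route 14 second block (50 at 9) ; 30 left.
Route 6 second at 5: only 30 left, fill 30.
Total = 26×40 + 24×100 + 21×60 + 14×20 + 10×50 + 9×50 + 5×30 = 6080.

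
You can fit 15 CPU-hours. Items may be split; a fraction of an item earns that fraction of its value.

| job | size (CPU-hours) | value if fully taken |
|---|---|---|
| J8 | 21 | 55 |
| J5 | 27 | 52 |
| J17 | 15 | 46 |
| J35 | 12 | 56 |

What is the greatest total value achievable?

65.2

Rank by value-to-size ratio: J35 56/12≈4.67, J17 46/15≈3.07, J8 55/21≈2.62, J5 52/27≈1.93.
Take all of J35 (12 CPU-hours, value 56) → 3 CPU-hours left.
Fill the last 3 CPU-hours with part of J17: 3/15 of it earns 9.2.
Total value = 65.2.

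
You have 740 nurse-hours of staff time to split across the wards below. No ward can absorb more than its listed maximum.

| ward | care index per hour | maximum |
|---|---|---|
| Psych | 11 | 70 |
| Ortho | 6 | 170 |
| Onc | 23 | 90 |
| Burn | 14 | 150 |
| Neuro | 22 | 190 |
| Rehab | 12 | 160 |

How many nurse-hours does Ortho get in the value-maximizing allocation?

80

Highest care index per hour first: Onc 23 > Neuro 22 > Burn 14 > Rehab 12 > Psych 11 > Ortho 6.
Onc: +90 to 90 (cap) → 650 left.
Neuro takes 190 to reach its cap of 190 → 460 left.
Burn: +150 to 150 (cap) → 310 left.
Rehab takes 160 to reach its cap of 160 → 150 left.
Psych takes 70 to reach its cap of 70 → 80 left.
Ortho has room for 170 but only 80 remain, so it gets 80.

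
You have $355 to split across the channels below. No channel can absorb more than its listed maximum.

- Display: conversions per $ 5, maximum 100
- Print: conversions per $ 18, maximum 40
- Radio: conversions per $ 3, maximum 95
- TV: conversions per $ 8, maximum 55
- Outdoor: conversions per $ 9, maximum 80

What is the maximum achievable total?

Highest conversions per $ first: Print 18 > Outdoor 9 > TV 8 > Display 5 > Radio 3.
Print takes 40 to reach its cap of 40 → 315 left.
Give Outdoor 80 to hit its cap of 80 → 235 left.
Give TV 55 to hit its cap of 55 → 180 left.
Display takes 100 to reach its cap of 100 → 80 left.
Only 80 left; Radio takes them to reach 80.
Total = 5×100 + 18×40 + 3×80 + 8×55 + 9×80 = 2620.

2620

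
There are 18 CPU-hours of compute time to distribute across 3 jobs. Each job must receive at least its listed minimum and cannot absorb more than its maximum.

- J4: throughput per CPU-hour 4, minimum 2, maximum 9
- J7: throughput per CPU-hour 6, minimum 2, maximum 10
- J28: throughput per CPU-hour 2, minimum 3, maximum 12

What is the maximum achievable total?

Meeting every minimum uses 2+2+3 = 7 CPU-hours, leaving 11.
Highest throughput per CPU-hour first: J7 6 > J4 4 > J28 2.
Give J7 8 more to hit its cap of 10 — 3 left.
J4 has room for 7 more but only 3 remain, so it gets 5.
Total = 4×5 + 6×10 + 2×3 = 86.

86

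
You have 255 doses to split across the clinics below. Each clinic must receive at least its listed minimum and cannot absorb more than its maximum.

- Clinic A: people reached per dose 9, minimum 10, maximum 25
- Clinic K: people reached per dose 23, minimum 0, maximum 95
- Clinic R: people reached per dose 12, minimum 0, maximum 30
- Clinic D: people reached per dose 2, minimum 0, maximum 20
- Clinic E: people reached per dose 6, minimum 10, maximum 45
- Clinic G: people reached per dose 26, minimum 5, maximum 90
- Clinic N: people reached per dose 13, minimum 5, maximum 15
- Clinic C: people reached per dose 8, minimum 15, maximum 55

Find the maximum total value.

5230

Meeting every minimum uses 10+0+0+0+10+5+5+15 = 45 doses, leaving 210.
Highest people reached per dose first: Clinic G 26 > Clinic K 23 > Clinic N 13 > Clinic R 12 > Clinic A 9 > Clinic C 8 > Clinic E 6 > Clinic D 2.
Clinic G: +85 to 90 (cap) → 125 left.
Clinic K: +95 to 95 (cap) → 30 left.
Give Clinic N 10 more to hit its cap of 15 → 20 left.
Clinic R: +20 (room for 30) → 20. Pool exhausted.
Total = 9×10 + 23×95 + 12×20 + 6×10 + 26×90 + 13×15 + 8×15 = 5230.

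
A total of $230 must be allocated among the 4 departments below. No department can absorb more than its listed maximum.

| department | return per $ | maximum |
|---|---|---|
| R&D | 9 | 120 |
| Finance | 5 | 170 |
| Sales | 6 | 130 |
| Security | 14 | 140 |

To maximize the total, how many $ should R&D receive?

90

Rank by return per $: Security 14 > R&D 9 > Sales 6 > Finance 5.
Give Security 140 to hit its cap of 140 — 90 left.
R&D has room for 120 but only 90 remain, so it gets 90.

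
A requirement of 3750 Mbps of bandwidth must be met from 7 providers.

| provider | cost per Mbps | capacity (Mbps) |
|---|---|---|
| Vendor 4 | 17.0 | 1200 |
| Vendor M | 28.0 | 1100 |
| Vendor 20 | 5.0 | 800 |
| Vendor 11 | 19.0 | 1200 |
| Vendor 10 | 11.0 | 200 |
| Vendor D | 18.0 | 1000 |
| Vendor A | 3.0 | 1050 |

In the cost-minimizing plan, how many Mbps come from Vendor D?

Fill from the cheapest provider first.
Vendor A (3.0): use full 1050 → 2700 Mbps to go.
Vendor 20 (5.0): use full 800 → 1900 Mbps to go.
Take 200 from Vendor 10 at 11.0 → need 1700 more.
Take 1200 from Vendor 4 at 17.0 → need 500 more.
Take 500 from Vendor D at 18.0 to finish.
Vendor 11, Vendor M: unused.

500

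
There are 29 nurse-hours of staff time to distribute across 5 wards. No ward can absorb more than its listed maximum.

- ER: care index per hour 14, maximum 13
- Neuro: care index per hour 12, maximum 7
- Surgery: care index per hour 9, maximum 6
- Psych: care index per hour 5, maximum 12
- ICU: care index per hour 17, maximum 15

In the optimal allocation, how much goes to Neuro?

1

Highest care index per hour first: ICU 17 > ER 14 > Neuro 12 > Surgery 9 > Psych 5.
ICU takes 15 to reach its cap of 15 ; 14 left.
ER: +13 to 13 (cap) ; 1 left.
Neuro: +1 (room for 7) → 1. Pool exhausted.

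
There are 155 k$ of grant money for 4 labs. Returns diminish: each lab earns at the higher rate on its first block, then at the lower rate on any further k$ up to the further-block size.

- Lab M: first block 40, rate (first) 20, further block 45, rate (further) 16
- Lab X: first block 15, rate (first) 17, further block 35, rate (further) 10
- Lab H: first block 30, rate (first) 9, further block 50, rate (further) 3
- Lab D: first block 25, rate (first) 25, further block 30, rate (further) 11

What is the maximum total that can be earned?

2730

Treat each block as its own option and order by rate: Lab D/T1 25 > Lab M/T1 20 > Lab X/T1 17 > Lab M/T2 16 > Lab D/T2 11 > Lab X/T2 10 > Lab H/T1 9 > Lab H/T2 3.
Fill Lab D T1 block (25 at 25) ; 130 left.
Lab M/T1 (20): +40 ; 90 left.
Lab X T1 at 17: fill all 15 ; 75 left.
Lab M T2 at 16: fill all 45 ; 30 left.
Lab D T2 at 11: fill all 30 ; 0 left.
Total = 25×25 + 20×40 + 17×15 + 16×45 + 11×30 = 2730.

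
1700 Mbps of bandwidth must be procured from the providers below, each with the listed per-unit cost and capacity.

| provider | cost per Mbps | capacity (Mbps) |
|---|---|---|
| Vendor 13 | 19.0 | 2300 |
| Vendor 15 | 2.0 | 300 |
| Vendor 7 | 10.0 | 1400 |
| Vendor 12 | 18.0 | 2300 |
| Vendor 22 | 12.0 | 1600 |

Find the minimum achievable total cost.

14600

Fill from the cheapest provider first.
Vendor 15 (2.0): use full 300 ; 1400 Mbps to go.
Vendor 7 (10.0): use full 1400 ; 0 Mbps to go.
Vendor 22, Vendor 12, Vendor 13: unused.
Cost = 300×2.0 + 1400×10.0 = 14600.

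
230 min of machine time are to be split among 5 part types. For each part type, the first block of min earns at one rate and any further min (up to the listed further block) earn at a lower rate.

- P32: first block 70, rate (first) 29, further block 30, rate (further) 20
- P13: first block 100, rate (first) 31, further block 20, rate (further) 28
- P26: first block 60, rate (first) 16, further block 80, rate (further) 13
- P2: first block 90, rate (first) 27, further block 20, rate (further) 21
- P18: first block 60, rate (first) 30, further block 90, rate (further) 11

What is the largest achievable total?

Treat each block as its own option and order by rate: P13/first 31 > P18/first 30 > P32/first 29 > P13/second 28 > P2/first 27 > P2/second 21 > P32/second 20 > P26/first 16 > P26/second 13 > P18/second 11.
P13/first (31): +100 — 130 left.
Fill P18 first block (60 at 30) — 70 left.
P32 first at 29: fill all 70 — 0 left.
Total = 31×100 + 30×60 + 29×70 = 6930.

6930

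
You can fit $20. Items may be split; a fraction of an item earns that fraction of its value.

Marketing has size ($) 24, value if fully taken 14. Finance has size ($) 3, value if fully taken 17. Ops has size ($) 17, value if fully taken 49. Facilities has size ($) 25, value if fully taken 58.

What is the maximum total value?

Sort by value density: Finance 17/3≈5.67, Ops 49/17≈2.88, Facilities 58/25≈2.32, Marketing 14/24≈0.583.
All 3 $ of Finance fit (value 17) — 17 remain.
Take all of Ops (17 $, value 49) — 0 $ left.
Total value = 66.

66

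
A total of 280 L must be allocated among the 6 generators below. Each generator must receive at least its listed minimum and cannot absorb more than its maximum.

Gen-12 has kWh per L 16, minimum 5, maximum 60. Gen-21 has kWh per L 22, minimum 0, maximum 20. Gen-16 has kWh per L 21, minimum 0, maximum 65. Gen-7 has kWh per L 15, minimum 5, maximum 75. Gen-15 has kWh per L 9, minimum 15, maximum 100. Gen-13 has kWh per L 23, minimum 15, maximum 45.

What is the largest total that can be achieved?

Meeting every minimum uses 5+0+0+5+15+15 = 40 L, leaving 240.
Order the generators by kWh per L: Gen-13 23 > Gen-21 22 > Gen-16 21 > Gen-12 16 > Gen-7 15 > Gen-15 9.
Give Gen-13 30 more to hit its cap of 45 ; 210 left.
Gen-21: +20 to 20 (cap) ; 190 left.
Gen-16 takes 65 more to reach its cap of 65 ; 125 left.
Gen-12: +55 to 60 (cap) ; 70 left.
Gen-7: +70 to 75 (cap) ; 0 left.
Total = 16×60 + 22×20 + 21×65 + 15×75 + 9×15 + 23×45 = 5060.

5060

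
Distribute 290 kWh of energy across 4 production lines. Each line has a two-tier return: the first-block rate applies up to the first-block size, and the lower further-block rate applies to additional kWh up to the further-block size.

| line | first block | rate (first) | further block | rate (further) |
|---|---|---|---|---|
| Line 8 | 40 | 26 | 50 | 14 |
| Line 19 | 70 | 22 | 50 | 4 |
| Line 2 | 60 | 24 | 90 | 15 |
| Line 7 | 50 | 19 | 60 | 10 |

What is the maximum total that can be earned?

6020

Treat each block as its own option and order by rate: Line 8/T1 26 > Line 2/T1 24 > Line 19/T1 22 > Line 7/T1 19 > Line 2/T2 15 > Line 8/T2 14 > Line 7/T2 10 > Line 19/T2 4.
Fill Line 8 T1 block (40 at 26) → 250 left.
Line 2 T1 at 24: fill all 60 → 190 left.
Fill Line 19 T1 block (70 at 22) → 120 left.
Fill Line 7 T1 block (50 at 19) → 70 left.
70 remain; put them into Line 2 T2 at 15.
Total = 26×40 + 24×60 + 22×70 + 19×50 + 15×70 = 6020.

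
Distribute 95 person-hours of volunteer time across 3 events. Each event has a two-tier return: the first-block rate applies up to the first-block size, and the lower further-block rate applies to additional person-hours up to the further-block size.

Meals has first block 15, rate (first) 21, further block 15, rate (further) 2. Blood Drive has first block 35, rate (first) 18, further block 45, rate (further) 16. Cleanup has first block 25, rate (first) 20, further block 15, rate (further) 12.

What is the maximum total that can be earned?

1765

Rank every tier by rate: Meals/first 21 > Cleanup/first 20 > Blood Drive/first 18 > Blood Drive/second 16 > Cleanup/second 12 > Meals/second 2.
Fill Meals first block (15 at 21) → 80 left.
Fill Cleanup first block (25 at 20) → 55 left.
Blood Drive first at 18: fill all 35 → 20 left.
20 remain; put them into Blood Drive second at 16.
Total = 21×15 + 20×25 + 18×35 + 16×20 = 1765.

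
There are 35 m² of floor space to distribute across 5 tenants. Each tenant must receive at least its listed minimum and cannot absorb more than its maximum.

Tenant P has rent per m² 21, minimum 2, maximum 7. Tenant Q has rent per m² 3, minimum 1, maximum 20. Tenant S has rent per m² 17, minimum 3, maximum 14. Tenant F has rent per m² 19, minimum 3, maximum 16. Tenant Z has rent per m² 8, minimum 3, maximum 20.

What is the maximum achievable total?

614

Meeting every minimum uses 2+1+3+3+3 = 12 m², leaving 23.
Rank by rent per m²: Tenant P 21 > Tenant F 19 > Tenant S 17 > Tenant Z 8 > Tenant Q 3.
Tenant P takes 5 more to reach its cap of 7 ; 18 left.
Give Tenant F 13 more to hit its cap of 16 ; 5 left.
Tenant S: +5 (room for 11) → 8. Pool exhausted.
Total = 21×7 + 3×1 + 17×8 + 19×16 + 8×3 = 614.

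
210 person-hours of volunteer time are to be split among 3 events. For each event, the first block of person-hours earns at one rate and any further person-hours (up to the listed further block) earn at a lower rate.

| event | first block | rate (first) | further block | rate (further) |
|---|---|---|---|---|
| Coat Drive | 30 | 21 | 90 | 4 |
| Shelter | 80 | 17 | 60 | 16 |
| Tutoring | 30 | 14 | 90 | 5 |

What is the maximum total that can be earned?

3420

Treat each block as its own option and order by rate: Coat Drive/tier1 21 > Shelter/tier1 17 > Shelter/tier2 16 > Tutoring/tier1 14 > Tutoring/tier2 5 > Coat Drive/tier2 4.
Coat Drive/tier1 (21): +30 ; 180 left.
Fill Shelter tier1 block (80 at 17) ; 100 left.
Shelter tier2 at 16: fill all 60 ; 40 left.
Fill Tutoring tier1 block (30 at 14) ; 10 left.
Tutoring/tier2: +10 of 90 at 5; pool empty.
Total = 21×30 + 17×80 + 16×60 + 14×30 + 5×10 = 3420.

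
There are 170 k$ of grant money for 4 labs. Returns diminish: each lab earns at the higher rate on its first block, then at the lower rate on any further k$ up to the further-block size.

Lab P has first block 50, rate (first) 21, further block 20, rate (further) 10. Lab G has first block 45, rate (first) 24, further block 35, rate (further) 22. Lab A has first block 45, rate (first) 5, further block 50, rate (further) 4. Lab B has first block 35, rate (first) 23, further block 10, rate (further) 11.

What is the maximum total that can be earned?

3760

Order all 8 blocks by rate: Lab G/tier1 24 > Lab B/tier1 23 > Lab G/tier2 22 > Lab P/tier1 21 > Lab B/tier2 11 > Lab P/tier2 10 > Lab A/tier1 5 > Lab A/tier2 4.
Lab G/tier1 (24): +45 → 125 left.
Lab B/tier1 (23): +35 → 90 left.
Fill Lab G tier2 block (35 at 22) → 55 left.
Lab P/tier1 (21): +50 → 5 left.
Lab B/tier2: +5 of 10 at 11; pool empty.
Total = 24×45 + 23×35 + 22×35 + 21×50 + 11×5 = 3760.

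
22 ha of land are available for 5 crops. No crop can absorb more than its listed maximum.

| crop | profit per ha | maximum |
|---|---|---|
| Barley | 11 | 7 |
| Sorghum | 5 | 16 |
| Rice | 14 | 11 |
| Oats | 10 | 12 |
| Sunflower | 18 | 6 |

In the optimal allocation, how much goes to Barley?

Rank by profit per ha: Sunflower 18 > Rice 14 > Barley 11 > Oats 10 > Sorghum 5.
Sunflower takes 6 to reach its cap of 6 — 16 left.
Give Rice 11 to hit its cap of 11 — 5 left.
Barley has room for 7 but only 5 remain, so it gets 5.

5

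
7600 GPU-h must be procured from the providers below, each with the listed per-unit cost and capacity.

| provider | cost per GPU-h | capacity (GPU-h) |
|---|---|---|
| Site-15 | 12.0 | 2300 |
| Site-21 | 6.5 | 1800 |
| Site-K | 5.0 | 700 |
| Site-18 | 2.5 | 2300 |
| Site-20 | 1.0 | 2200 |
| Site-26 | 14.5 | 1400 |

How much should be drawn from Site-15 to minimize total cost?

600

Cheapest first:
Site-20 at 1.0: take all 2200 GPU-h — 5400 still needed.
Site-18 (2.5): use full 2300 — 3100 GPU-h to go.
Site-K at 5.0: take all 700 GPU-h — 2400 still needed.
Site-21 at 6.5: take all 1800 GPU-h — 600 still needed.
Site-15 (12.0): take the remaining 600 — done.
Site-26: unused.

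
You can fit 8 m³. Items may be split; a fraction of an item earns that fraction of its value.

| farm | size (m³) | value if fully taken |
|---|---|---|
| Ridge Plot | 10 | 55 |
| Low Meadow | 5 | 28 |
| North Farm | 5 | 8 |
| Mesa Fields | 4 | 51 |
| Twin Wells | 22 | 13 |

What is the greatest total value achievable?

Sort by value density: Mesa Fields 51/4≈12.8, Low Meadow 28/5≈5.6, Ridge Plot 55/10≈5.5, North Farm 8/5≈1.6, Twin Wells 13/22≈0.591.
Mesa Fields: take in full, 4 m³ for value 51 → 4 left.
Fill the last 4 m³ with part of Low Meadow: 4/5 of it earns 22.4.
Total value = 73.4.

73.4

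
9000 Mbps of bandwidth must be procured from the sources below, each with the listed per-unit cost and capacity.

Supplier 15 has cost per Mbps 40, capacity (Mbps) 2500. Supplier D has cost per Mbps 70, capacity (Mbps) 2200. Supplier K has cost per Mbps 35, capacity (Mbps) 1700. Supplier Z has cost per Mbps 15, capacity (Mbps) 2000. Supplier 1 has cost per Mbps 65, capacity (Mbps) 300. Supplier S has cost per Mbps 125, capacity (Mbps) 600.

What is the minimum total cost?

400500

Cheapest first:
Supplier Z at 15: take all 2000 Mbps → 7000 still needed.
Supplier K at 35: take all 1700 Mbps → 5300 still needed.
Supplier 15 (40): use full 2500 → 2800 Mbps to go.
Supplier 1 (65): use full 300 → 2500 Mbps to go.
Supplier D (70): use full 2200 → 300 Mbps to go.
Take 300 from Supplier S at 125 to finish.
Cost = 2000×15 + 1700×35 + 2500×40 + 300×65 + 2200×70 + 300×125 = 400500.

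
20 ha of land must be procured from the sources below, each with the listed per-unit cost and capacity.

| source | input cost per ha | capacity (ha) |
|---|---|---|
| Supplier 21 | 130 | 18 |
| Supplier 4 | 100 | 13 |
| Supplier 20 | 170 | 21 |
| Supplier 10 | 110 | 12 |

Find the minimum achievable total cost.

2070

Fill from the cheapest source first.
Supplier 4 at 100: take all 13 ha → 7 still needed.
Supplier 10 (110): take the remaining 7 → done.
Supplier 21, Supplier 20: unused.
Cost = 13×100 + 7×110 = 2070.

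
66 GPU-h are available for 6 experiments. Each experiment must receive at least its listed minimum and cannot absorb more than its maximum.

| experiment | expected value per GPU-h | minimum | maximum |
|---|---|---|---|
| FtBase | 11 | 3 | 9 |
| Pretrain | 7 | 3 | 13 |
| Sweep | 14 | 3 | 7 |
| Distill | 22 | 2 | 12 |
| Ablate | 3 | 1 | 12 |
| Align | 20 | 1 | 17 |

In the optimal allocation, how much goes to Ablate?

Meeting every minimum uses 3+3+3+2+1+1 = 13 GPU-h, leaving 53.
Highest expected value per GPU-h first: Distill 22 > Align 20 > Sweep 14 > FtBase 11 > Pretrain 7 > Ablate 3.
Distill takes 10 more to reach its cap of 12 — 43 left.
Align: +16 to 17 (cap) — 27 left.
Sweep: +4 to 7 (cap) — 23 left.
FtBase takes 6 more to reach its cap of 9 — 17 left.
Pretrain takes 10 more to reach its cap of 13 — 7 left.
Ablate: +7 (room for 11) → 8. Pool exhausted.

8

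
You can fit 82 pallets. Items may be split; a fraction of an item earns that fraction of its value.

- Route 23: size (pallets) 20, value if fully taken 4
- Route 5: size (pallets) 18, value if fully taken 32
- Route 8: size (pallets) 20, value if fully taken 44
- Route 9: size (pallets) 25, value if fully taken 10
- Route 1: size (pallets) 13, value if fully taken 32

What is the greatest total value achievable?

119.2

Best value per unit of size first: Route 1 32/13≈2.46, Route 8 44/20≈2.2, Route 5 32/18≈1.78, Route 9 10/25≈0.4, Route 23 4/20≈0.2.
Take all of Route 1 (13 pallets, value 32) — 69 pallets left.
All 20 pallets of Route 8 fit (value 44) — 49 remain.
Take all of Route 5 (18 pallets, value 32) — 31 pallets left.
Route 9: take in full, 25 pallets for value 10 — 6 left.
6 pallets left: a 6/20 share of Route 23 gives 4×6/20 = 1.2.
Total value = 119.2.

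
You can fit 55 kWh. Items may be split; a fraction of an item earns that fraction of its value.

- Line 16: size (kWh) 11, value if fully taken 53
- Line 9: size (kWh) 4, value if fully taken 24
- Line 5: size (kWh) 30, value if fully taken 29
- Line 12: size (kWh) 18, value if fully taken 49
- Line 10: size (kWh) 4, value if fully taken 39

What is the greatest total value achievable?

Best value per unit of size first: Line 10 39/4≈9.75, Line 9 24/4≈6, Line 16 53/11≈4.82, Line 12 49/18≈2.72, Line 5 29/30≈0.967.
Line 10: take in full, 4 kWh for value 39 → 51 left.
Take all of Line 9 (4 kWh, value 24) → 47 kWh left.
Take all of Line 16 (11 kWh, value 53) → 36 kWh left.
Line 12: take in full, 18 kWh for value 49 → 18 left.
18 kWh left: a 18/30 share of Line 5 gives 29×18/30 = 17.4.
Total value = 182.4.

182.4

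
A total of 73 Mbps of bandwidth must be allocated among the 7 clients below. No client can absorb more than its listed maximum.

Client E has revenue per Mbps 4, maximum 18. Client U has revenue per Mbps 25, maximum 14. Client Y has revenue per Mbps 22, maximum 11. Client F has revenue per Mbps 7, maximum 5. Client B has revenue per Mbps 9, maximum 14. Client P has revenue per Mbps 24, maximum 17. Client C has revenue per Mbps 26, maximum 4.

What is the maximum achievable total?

Rank by revenue per Mbps: Client C 26 > Client U 25 > Client P 24 > Client Y 22 > Client B 9 > Client F 7 > Client E 4.
Give Client C 4 to hit its cap of 4 — 69 left.
Give Client U 14 to hit its cap of 14 — 55 left.
Give Client P 17 to hit its cap of 17 — 38 left.
Give Client Y 11 to hit its cap of 11 — 27 left.
Client B takes 14 to reach its cap of 14 — 13 left.
Client F: +5 to 5 (cap) — 8 left.
Only 8 left; Client E takes them to reach 8.
Total = 4×8 + 25×14 + 22×11 + 7×5 + 9×14 + 24×17 + 26×4 = 1297.

1297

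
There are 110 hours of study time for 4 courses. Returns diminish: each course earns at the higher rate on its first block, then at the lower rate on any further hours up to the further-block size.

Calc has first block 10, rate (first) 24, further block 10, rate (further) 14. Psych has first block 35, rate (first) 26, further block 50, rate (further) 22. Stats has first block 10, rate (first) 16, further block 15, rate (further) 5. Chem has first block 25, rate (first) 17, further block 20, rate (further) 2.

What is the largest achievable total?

Rank every tier by rate: Psych/tier1 26 > Calc/tier1 24 > Psych/tier2 22 > Chem/tier1 17 > Stats/tier1 16 > Calc/tier2 14 > Stats/tier2 5 > Chem/tier2 2.
Psych tier1 at 26: fill all 35 → 75 left.
Calc/tier1 (24): +10 → 65 left.
Psych/tier2 (22): +50 → 15 left.
15 remain; put them into Chem tier1 at 17.
Total = 26×35 + 24×10 + 22×50 + 17×15 = 2505.

2505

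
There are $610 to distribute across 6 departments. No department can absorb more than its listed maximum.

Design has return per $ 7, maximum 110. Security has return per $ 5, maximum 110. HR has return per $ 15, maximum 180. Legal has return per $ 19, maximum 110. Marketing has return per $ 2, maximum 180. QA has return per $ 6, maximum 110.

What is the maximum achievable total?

6720

Rank by return per $: Legal 19 > HR 15 > Design 7 > QA 6 > Security 5 > Marketing 2.
Give Legal 110 to hit its cap of 110 — 500 left.
HR: +180 to 180 (cap) — 320 left.
Give Design 110 to hit its cap of 110 — 210 left.
QA takes 110 to reach its cap of 110 — 100 left.
Security: +100 (room for 110) → 100. Pool exhausted.
Total = 7×110 + 5×100 + 15×180 + 19×110 + 6×110 = 6720.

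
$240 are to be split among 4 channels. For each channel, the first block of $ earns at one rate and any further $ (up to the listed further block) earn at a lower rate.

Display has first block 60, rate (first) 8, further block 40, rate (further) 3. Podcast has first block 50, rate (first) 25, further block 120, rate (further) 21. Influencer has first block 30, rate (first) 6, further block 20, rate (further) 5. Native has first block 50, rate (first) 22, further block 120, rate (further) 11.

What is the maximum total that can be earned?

5090

Order all 8 blocks by rate: Podcast/T1 25 > Native/T1 22 > Podcast/T2 21 > Native/T2 11 > Display/T1 8 > Influencer/T1 6 > Influencer/T2 5 > Display/T2 3.
Podcast T1 at 25: fill all 50 → 190 left.
Native T1 at 22: fill all 50 → 140 left.
Podcast T2 at 21: fill all 120 → 20 left.
20 remain; put them into Native T2 at 11.
Total = 25×50 + 22×50 + 21×120 + 11×20 = 5090.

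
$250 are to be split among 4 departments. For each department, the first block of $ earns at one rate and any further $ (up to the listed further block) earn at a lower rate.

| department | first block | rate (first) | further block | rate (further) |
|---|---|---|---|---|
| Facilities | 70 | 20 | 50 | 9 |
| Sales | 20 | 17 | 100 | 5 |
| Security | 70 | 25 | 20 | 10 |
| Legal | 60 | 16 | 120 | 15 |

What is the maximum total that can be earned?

4900

Order all 8 blocks by rate: Security/T1 25 > Facilities/T1 20 > Sales/T1 17 > Legal/T1 16 > Legal/T2 15 > Security/T2 10 > Facilities/T2 9 > Sales/T2 5.
Security T1 at 25: fill all 70 → 180 left.
Facilities/T1 (20): +70 → 110 left.
Sales T1 at 17: fill all 20 → 90 left.
Legal T1 at 16: fill all 60 → 30 left.
Legal T2 at 15: only 30 left, fill 30.
Total = 25×70 + 20×70 + 17×20 + 16×60 + 15×30 = 4900.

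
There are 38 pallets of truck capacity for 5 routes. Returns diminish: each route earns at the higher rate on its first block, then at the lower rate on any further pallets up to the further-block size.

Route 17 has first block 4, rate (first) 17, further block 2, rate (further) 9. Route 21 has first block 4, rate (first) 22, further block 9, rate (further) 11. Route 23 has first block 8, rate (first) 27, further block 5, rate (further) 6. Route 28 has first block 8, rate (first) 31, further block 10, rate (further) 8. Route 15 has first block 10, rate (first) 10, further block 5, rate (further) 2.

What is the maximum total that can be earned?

769

Order all 10 blocks by rate: Route 28/first 31 > Route 23/first 27 > Route 21/first 22 > Route 17/first 17 > Route 21/second 11 > Route 15/first 10 > Route 17/second 9 > Route 28/second 8 > Route 23/second 6 > Route 15/second 2.
Route 28/first (31): +8 ; 30 left.
Route 23 first at 27: fill all 8 ; 22 left.
Route 21 first at 22: fill all 4 ; 18 left.
Route 17 first at 17: fill all 4 ; 14 left.
Fill Route 21 second block (9 at 11) ; 5 left.
5 remain; put them into Route 15 first at 10.
Total = 31×8 + 27×8 + 22×4 + 17×4 + 11×9 + 10×5 = 769.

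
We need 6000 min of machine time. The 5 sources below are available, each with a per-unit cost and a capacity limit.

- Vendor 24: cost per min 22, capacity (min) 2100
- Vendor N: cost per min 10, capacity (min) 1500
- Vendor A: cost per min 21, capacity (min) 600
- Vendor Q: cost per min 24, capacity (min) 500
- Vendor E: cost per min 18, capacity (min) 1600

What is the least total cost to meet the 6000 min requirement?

Use sources in increasing cost order.
Vendor N (10): use full 1500 — 4500 min to go.
Vendor E (18): use full 1600 — 2900 min to go.
Take 600 from Vendor A at 21 — need 2300 more.
Take 2100 from Vendor 24 at 22 — need 200 more.
Take 200 from Vendor Q at 24 to finish.
Cost = 1500×10 + 1600×18 + 600×21 + 2100×22 + 200×24 = 107400.

107400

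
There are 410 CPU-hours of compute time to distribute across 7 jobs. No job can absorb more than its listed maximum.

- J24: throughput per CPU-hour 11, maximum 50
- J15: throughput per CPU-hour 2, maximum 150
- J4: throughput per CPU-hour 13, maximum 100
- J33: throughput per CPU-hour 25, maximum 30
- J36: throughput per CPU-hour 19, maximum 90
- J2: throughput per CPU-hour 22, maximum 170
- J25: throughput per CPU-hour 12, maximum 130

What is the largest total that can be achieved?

7740

Rank by throughput per CPU-hour: J33 25 > J2 22 > J36 19 > J4 13 > J25 12 > J24 11 > J15 2.
J33: +30 to 30 (cap) → 380 left.
Give J2 170 to hit its cap of 170 → 210 left.
Give J36 90 to hit its cap of 90 → 120 left.
J4: +100 to 100 (cap) → 20 left.
J25 has room for 130 but only 20 remain, so it gets 20.
Total = 13×100 + 25×30 + 19×90 + 22×170 + 12×20 = 7740.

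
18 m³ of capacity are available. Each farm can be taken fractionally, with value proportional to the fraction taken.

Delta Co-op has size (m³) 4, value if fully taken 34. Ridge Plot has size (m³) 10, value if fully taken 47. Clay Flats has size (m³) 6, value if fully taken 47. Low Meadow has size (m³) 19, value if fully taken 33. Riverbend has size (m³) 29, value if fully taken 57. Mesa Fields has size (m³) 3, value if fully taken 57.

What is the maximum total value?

Rank by value-to-size ratio: Mesa Fields 57/3≈19, Delta Co-op 34/4≈8.5, Clay Flats 47/6≈7.83, Ridge Plot 47/10≈4.7, Riverbend 57/29≈1.97, Low Meadow 33/19≈1.74.
Mesa Fields: take in full, 3 m³ for value 57 → 15 left.
All 4 m³ of Delta Co-op fit (value 34) → 11 remain.
All 6 m³ of Clay Flats fit (value 47) → 5 remain.
Only 5 m³ remain; take 5/10 of Ridge Plot for value 47×5/10 = 23.5.
Total value = 161.5.

161.5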